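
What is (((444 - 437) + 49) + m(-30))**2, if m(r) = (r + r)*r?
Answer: 3444736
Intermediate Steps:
m(r) = 2*r**2 (m(r) = (2*r)*r = 2*r**2)
(((444 - 437) + 49) + m(-30))**2 = (((444 - 437) + 49) + 2*(-30)**2)**2 = ((7 + 49) + 2*900)**2 = (56 + 1800)**2 = 1856**2 = 3444736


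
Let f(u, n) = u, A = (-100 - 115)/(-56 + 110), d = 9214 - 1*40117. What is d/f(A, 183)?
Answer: 1668762/215 ≈ 7761.7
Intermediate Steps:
d = -30903 (d = 9214 - 40117 = -30903)
A = -215/54 ≈ -3.9815
d/f(A, 183) = -30903/(-215/54) = -30903*(-54/215) = 1668762/215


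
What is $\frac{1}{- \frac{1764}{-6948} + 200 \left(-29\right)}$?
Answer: $- \frac{193}{1119351} \approx -0.00017242$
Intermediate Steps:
$\frac{1}{- \frac{1764}{-6948} + 200 \left(-29\right)} = \frac{1}{\left(-1764\right) \left(- \frac{1}{6948}\right) - 5800} = \frac{1}{\frac{49}{193} - 5800} = \frac{1}{- \frac{1119351}{193}} = - \frac{193}{1119351}$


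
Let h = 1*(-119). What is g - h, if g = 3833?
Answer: 3952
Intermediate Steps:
h = -119
g - h = 3833 - 1*(-119) = 3833 + 119 = 3952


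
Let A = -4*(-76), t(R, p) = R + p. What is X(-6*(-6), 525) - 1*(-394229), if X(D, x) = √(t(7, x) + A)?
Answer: 394229 + 2*√209 ≈ 3.9426e+5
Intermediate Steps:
A = 304
X(D, x) = √(311 + x) (X(D, x) = √((7 + x) + 304) = √(311 + x))
X(-6*(-6), 525) - 1*(-394229) = √(311 + 525) - 1*(-394229) = √836 + 394229 = 2*√209 + 394229 = 394229 + 2*√209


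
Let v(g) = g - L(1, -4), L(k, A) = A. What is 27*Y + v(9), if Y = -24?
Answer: -635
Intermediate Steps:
v(g) = 4 + g (v(g) = g - 1*(-4) = g + 4 = 4 + g)
27*Y + v(9) = 27*(-24) + (4 + 9) = -648 + 13 = -635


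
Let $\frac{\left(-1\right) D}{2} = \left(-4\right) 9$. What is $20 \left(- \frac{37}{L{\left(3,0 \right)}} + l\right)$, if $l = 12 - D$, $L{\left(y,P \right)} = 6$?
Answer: $- \frac{3970}{3} \approx -1323.3$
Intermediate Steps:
$D = 72$ ($D = - 2 \left(\left(-4\right) 9\right) = \left(-2\right) \left(-36\right) = 72$)
$l = -60$ ($l = 12 - 72 = -60$)
$20 \left(- \frac{37}{L{\left(3,0 \right)}} + l\right) = 20 \left(- \frac{37}{6} - 60\right) = 20 \left(- \frac{397}{6}\right) = - \frac{3970}{3}$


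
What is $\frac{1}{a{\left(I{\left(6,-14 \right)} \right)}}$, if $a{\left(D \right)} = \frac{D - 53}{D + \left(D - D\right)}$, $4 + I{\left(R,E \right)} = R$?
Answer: $- \frac{2}{51} \approx -0.039216$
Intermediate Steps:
$I{\left(R,E \right)} = -4 + R$
$a{\left(D \right)} = \frac{-53 + D}{D}$ ($a{\left(D \right)} = \frac{-53 + D}{D + 0} = \frac{-53 + D}{D}$)
$\frac{1}{a{\left(I{\left(6,-14 \right)} \right)}} = \frac{1}{\frac{1}{-4 + 6} \left(-53 + \left(-4 + 6\right)\right)} = \frac{1}{\frac{1}{2} \left(-53 + 2\right)} = \frac{1}{\frac{1}{2} \left(-51\right)} = \frac{1}{- \frac{51}{2}} = - \frac{2}{51}$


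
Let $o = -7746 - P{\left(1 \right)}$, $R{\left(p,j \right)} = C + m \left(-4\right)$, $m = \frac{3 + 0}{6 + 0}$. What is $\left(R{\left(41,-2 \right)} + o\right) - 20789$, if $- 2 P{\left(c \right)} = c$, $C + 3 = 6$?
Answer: $- \frac{57067}{2} \approx -28534.0$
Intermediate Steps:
$m = \frac{1}{2}$ ($m = \frac{3}{6} = 3 \cdot \frac{1}{6} = \frac{1}{2} \approx 0.5$)
$C = 3$ ($C = -3 + 6 = 3$)
$R{\left(p,j \right)} = 1$ ($R{\left(p,j \right)} = 3 + \frac{1}{2} \left(-4\right) = 3 - 2 = 1$)
$P{\left(c \right)} = - \frac{c}{2}$
$o = - \frac{15491}{2}$ ($o = -7746 - \left(- \frac{1}{2}\right) 1 = -7746 - - \frac{1}{2} = -7746 + \frac{1}{2} = - \frac{15491}{2} \approx -7745.5$)
$\left(R{\left(41,-2 \right)} + o\right) - 20789 = \left(1 - \frac{15491}{2}\right) - 20789 = - \frac{15489}{2} - 20789 = - \frac{57067}{2}$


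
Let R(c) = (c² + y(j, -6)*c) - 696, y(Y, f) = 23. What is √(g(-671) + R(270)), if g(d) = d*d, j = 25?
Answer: √528655 ≈ 727.09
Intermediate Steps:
g(d) = d²
R(c) = -696 + c² + 23*c (R(c) = (c² + 23*c) - 696 = -696 + c² + 23*c)
√(g(-671) + R(270)) = √((-671)² + (-696 + 270² + 23*270)) = √(450241 + (-696 + 72900 + 6210)) = √(450241 + 78414) = √528655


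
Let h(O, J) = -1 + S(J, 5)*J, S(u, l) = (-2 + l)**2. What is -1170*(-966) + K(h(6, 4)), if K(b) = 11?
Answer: 1130231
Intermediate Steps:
h(O, J) = -1 + 9*J (h(O, J) = -1 + (-2 + 5)**2*J = -1 + 3**2*J = -1 + 9*J)
-1170*(-966) + K(h(6, 4)) = -1170*(-966) + 11 = 1130220 + 11 = 1130231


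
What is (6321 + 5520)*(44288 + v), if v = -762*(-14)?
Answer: 650733996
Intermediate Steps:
v = 10668
(6321 + 5520)*(44288 + v) = (6321 + 5520)*(44288 + 10668) = 11841*54956 = 650733996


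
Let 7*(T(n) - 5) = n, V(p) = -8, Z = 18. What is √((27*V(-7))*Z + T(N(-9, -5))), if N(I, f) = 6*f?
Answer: I*√190477/7 ≈ 62.348*I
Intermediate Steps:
T(n) = 5 + n/7
√((27*V(-7))*Z + T(N(-9, -5))) = √((27*(-8))*18 + (5 + (6*(-5))/7)) = √(-216*18 + (5 + (⅐)*(-30))) = √(-3888 + (5 - 30/7)) = √(-3888 + 5/7) = √(-27211/7) = I*√190477/7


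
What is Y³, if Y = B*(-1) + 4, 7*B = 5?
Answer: 12167/343 ≈ 35.472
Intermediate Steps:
B = 5/7 (B = (⅐)*5 = 5/7 ≈ 0.71429)
Y = 23/7 (Y = (5/7)*(-1) + 4 = -5/7 + 4 = 23/7 ≈ 3.2857)
Y³ = (23/7)³ = 12167/343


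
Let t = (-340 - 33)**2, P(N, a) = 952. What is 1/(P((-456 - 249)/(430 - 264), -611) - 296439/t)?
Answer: 139129/132154369 ≈ 0.0010528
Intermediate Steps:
t = 139129 (t = (-373)**2 = 139129)
1/(P((-456 - 249)/(430 - 264), -611) - 296439/t) = 1/(952 - 296439/139129) = 1/(132154369/139129) = 139129/132154369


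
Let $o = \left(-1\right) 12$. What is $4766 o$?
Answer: $-57192$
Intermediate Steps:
$o = -12$
$4766 o = 4766 \left(-12\right) = -57192$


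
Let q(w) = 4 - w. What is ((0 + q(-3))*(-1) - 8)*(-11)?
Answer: 165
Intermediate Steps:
((0 + q(-3))*(-1) - 8)*(-11) = ((0 + (4 - 1*(-3)))*(-1) - 8)*(-11) = ((0 + (4 + 3))*(-1) - 8)*(-11) = ((0 + 7)*(-1) - 8)*(-11) = (7*(-1) - 8)*(-11) = (-7 - 8)*(-11) = -15*(-11) = 165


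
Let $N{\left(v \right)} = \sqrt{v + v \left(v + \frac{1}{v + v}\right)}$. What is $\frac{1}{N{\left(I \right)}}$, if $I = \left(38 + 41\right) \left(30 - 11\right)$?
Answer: $\frac{\sqrt{9018010}}{4509005} \approx 0.000666$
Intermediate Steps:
$I = 1501$ ($I = 79 \cdot 19 = 1501$)
$N{\left(v \right)} = \sqrt{v + v \left(v + \frac{1}{2 v}\right)}$
$\frac{1}{N{\left(I \right)}} = \frac{1}{\frac{1}{2} \sqrt{2 + 4 \cdot 1501 + 4 \cdot 1501^{2}}} = \frac{1}{\frac{1}{2} \sqrt{2 + 6004 + 4 \cdot 2253001}} = \frac{1}{\frac{1}{2} \sqrt{2 + 6004 + 9012004}} = \frac{1}{\frac{1}{2} \sqrt{9018010}} = \frac{\sqrt{9018010}}{4509005}$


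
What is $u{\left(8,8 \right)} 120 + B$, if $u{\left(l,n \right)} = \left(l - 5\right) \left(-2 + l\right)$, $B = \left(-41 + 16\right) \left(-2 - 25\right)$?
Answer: $2835$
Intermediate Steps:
$B = 675$ ($B = \left(-25\right) \left(-27\right) = 675$)
$u{\left(l,n \right)} = \left(-5 + l\right) \left(-2 + l\right)$
$u{\left(8,8 \right)} 120 + B = \left(10 + 8^{2} - 56\right) 120 + 675 = \left(10 + 64 - 56\right) 120 + 675 = 18 \cdot 120 + 675 = 2160 + 675 = 2835$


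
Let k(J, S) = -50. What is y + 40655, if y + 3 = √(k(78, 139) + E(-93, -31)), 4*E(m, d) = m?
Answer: 40652 + I*√293/2 ≈ 40652.0 + 8.5586*I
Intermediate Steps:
E(m, d) = m/4
y = -3 + I*√293/2 (y = -3 + √(-50 + (¼)*(-93)) = -3 + √(-50 - 93/4) = -3 + √(-293/4) = -3 + I*√293/2 ≈ -3.0 + 8.5586*I)
y + 40655 = (-3 + I*√293/2) + 40655 = 40652 + I*√293/2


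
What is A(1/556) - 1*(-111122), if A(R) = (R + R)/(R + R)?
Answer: 111123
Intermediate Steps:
A(R) = 1 (A(R) = (2*R)/((2*R)) = (2*R)*(1/(2*R)) = 1)
A(1/556) - 1*(-111122) = 1 - 1*(-111122) = 1 + 111122 = 111123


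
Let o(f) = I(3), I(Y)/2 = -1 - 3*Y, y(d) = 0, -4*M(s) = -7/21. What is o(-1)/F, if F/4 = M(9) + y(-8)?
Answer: -60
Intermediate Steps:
M(s) = 1/12 (M(s) = -(-7)/(4*21) = -¼*(-⅓) = 1/12)
I(Y) = -2 - 6*Y (I(Y) = 2*(-1 - 3*Y) = -2 - 6*Y)
o(f) = -20 (o(f) = -2 - 6*3 = -2 - 18 = -20)
F = ⅓ (F = 4*(1/12 + 0) = 4*(1/12) = ⅓ ≈ 0.33333)
o(-1)/F = -20/⅓ = -20*3 = -60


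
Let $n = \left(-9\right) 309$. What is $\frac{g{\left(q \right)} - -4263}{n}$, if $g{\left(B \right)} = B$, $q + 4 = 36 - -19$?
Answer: $- \frac{1438}{927} \approx -1.5512$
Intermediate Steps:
$q = 51$ ($q = -4 + \left(36 - -19\right) = -4 + \left(36 + 19\right) = -4 + 55 = 51$)
$n = -2781$
$\frac{g{\left(q \right)} - -4263}{n} = \frac{51 - -4263}{-2781} = \left(51 + 4263\right) \left(- \frac{1}{2781}\right) = 4314 \left(- \frac{1}{2781}\right) = - \frac{1438}{927}$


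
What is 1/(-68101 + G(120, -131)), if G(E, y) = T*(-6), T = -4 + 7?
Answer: -1/68119 ≈ -1.4680e-5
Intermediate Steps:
T = 3
G(E, y) = -18 (G(E, y) = 3*(-6) = -18)
1/(-68101 + G(120, -131)) = 1/(-68101 - 18) = 1/(-68119) = -1/68119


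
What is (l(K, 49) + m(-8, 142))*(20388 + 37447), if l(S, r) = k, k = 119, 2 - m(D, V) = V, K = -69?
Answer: -1214535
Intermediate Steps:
m(D, V) = 2 - V
l(S, r) = 119
(l(K, 49) + m(-8, 142))*(20388 + 37447) = (119 + (2 - 1*142))*(20388 + 37447) = (119 + (2 - 142))*57835 = (119 - 140)*57835 = -21*57835 = -1214535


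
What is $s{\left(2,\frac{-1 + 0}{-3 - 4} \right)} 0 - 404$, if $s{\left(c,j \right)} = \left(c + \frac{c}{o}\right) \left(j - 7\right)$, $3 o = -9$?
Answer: $-404$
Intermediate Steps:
$o = -3$ ($o = \frac{1}{3} \left(-9\right) = -3$)
$s{\left(c,j \right)} = \frac{2 c \left(-7 + j\right)}{3}$ ($s{\left(c,j \right)} = \left(c + \frac{c}{-3}\right) \left(j - 7\right) = \left(c + c \left(- \frac{1}{3}\right)\right) \left(-7 + j\right) = \left(c - \frac{c}{3}\right) \left(-7 + j\right) = \frac{2 c}{3} \left(-7 + j\right) = \frac{2 c \left(-7 + j\right)}{3}$)
$s{\left(2,\frac{-1 + 0}{-3 - 4} \right)} 0 - 404 = \frac{2}{3} \cdot 2 \left(-7 + \frac{-1 + 0}{-3 - 4}\right) 0 - 404 = \frac{2}{3} \cdot 2 \left(-7 - \frac{1}{-7}\right) 0 - 404 = \frac{2}{3} \cdot 2 \left(-7 - - \frac{1}{7}\right) 0 - 404 = \frac{2}{3} \cdot 2 \left(-7 + \frac{1}{7}\right) 0 - 404 = \frac{2}{3} \cdot 2 \left(- \frac{48}{7}\right) 0 - 404 = \left(- \frac{64}{7}\right) 0 - 404 = 0 - 404 = -404$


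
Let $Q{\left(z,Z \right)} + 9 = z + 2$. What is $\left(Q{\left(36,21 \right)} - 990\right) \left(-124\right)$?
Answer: $119164$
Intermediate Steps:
$Q{\left(z,Z \right)} = -7 + z$ ($Q{\left(z,Z \right)} = -9 + \left(z + 2\right) = -9 + \left(2 + z\right) = -7 + z$)
$\left(Q{\left(36,21 \right)} - 990\right) \left(-124\right) = \left(\left(-7 + 36\right) - 990\right) \left(-124\right) = \left(29 - 990\right) \left(-124\right) = \left(-961\right) \left(-124\right) = 119164$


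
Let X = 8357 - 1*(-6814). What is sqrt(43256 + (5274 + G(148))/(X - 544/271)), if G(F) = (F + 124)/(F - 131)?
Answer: sqrt(730973983037111734)/4110797 ≈ 207.98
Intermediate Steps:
G(F) = (124 + F)/(-131 + F)
X = 15171 (X = 8357 + 6814 = 15171)
sqrt(43256 + (5274 + G(148))/(X - 544/271)) = sqrt(43256 + (5274 + (124 + 148)/(-131 + 148))/(15171 - 544/271)) = sqrt(43256 + (5274 + 272/17)/(15171 - 544*1/271)) = sqrt(43256 + (5274 + (1/17)*272)/(15171 - 544/271)) = sqrt(43256 + (5274 + 16)/(4110797/271)) = sqrt(43256 + 5290*(271/4110797)) = sqrt(43256 + 1433590/4110797) = sqrt(177818068622/4110797) = sqrt(730973983037111734)/4110797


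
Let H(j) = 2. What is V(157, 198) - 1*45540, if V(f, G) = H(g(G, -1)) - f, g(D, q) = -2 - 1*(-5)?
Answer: -45695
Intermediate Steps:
g(D, q) = 3 (g(D, q) = -2 + 5 = 3)
V(f, G) = 2 - f
V(157, 198) - 1*45540 = (2 - 1*157) - 1*45540 = (2 - 157) - 45540 = -155 - 45540 = -45695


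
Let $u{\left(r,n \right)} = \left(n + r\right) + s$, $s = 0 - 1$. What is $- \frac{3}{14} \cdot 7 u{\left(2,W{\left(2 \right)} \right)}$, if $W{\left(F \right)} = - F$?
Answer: $\frac{3}{2} \approx 1.5$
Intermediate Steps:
$s = -1$
$u{\left(r,n \right)} = -1 + n + r$ ($u{\left(r,n \right)} = \left(n + r\right) - 1 = -1 + n + r$)
$- \frac{3}{14} \cdot 7 u{\left(2,W{\left(2 \right)} \right)} = - \frac{3}{14} \cdot 7 \left(-1 - 2 + 2\right) = \left(-3\right) \frac{1}{14} \cdot 7 \left(-1 - 2 + 2\right) = \left(- \frac{3}{14}\right) 7 \left(-1\right) = \left(- \frac{3}{2}\right) \left(-1\right) = \frac{3}{2}$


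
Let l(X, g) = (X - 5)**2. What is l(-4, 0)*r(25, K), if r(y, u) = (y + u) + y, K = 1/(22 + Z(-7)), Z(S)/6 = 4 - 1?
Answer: 162081/40 ≈ 4052.0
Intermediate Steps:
Z(S) = 18 (Z(S) = 6*(4 - 1) = 6*3 = 18)
l(X, g) = (-5 + X)**2
K = 1/40 (K = 1/(22 + 18) = 1/40 ≈ 0.025000)
r(y, u) = u + 2*y (r(y, u) = (u + y) + y = u + 2*y)
l(-4, 0)*r(25, K) = (-5 - 4)**2*(1/40 + 2*25) = (-9)**2*(1/40 + 50) = 81*(2001/40) = 162081/40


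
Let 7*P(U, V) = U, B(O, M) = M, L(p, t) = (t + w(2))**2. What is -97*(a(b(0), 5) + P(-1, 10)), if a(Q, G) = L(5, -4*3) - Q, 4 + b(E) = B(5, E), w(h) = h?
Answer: -70519/7 ≈ -10074.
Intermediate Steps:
L(p, t) = (2 + t)**2 (L(p, t) = (t + 2)**2 = (2 + t)**2)
P(U, V) = U/7
b(E) = -4 + E
a(Q, G) = 100 - Q (a(Q, G) = (2 - 4*3)**2 - Q = (2 - 12)**2 - Q = (-10)**2 - Q = 100 - Q)
-97*(a(b(0), 5) + P(-1, 10)) = -97*((100 - (-4 + 0)) + (1/7)*(-1)) = -97*((100 - 1*(-4)) - 1/7) = -97*((100 + 4) - 1/7) = -97*(104 - 1/7) = -97*727/7 = -70519/7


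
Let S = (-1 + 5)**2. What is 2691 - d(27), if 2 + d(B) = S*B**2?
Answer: -8971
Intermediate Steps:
S = 16 (S = 4**2 = 16)
d(B) = -2 + 16*B**2
2691 - d(27) = 2691 - (-2 + 16*27**2) = 2691 - (-2 + 16*729) = 2691 - (-2 + 11664) = 2691 - 1*11662 = 2691 - 11662 = -8971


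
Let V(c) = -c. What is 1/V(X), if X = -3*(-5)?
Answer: -1/15 ≈ -0.066667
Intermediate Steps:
X = 15
1/V(X) = 1/(-1*15) = 1/(-15) = -1/15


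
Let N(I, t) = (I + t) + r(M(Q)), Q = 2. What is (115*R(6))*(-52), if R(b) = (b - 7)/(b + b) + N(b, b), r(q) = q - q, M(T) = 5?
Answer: -213785/3 ≈ -71262.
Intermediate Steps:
r(q) = 0
N(I, t) = I + t (N(I, t) = (I + t) + 0 = I + t)
R(b) = 2*b + (-7 + b)/(2*b) (R(b) = (b - 7)/(b + b) + (b + b) = (-7 + b)/((2*b)) + 2*b = (-7 + b)*(1/(2*b)) + 2*b = (-7 + b)/(2*b) + 2*b = 2*b + (-7 + b)/(2*b))
(115*R(6))*(-52) = (115*((½)*(-7 + 6*(1 + 4*6))/6))*(-52) = (115*((½)*(⅙)*(-7 + 6*(1 + 24))))*(-52) = (115*((½)*(⅙)*(-7 + 6*25)))*(-52) = (115*((½)*(⅙)*(-7 + 150)))*(-52) = (115*((½)*(⅙)*143))*(-52) = (115*(143/12))*(-52) = (16445/12)*(-52) = -213785/3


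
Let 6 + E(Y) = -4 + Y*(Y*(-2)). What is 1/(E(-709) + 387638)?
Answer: -1/617734 ≈ -1.6188e-6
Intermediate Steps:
E(Y) = -10 - 2*Y² (E(Y) = -6 + (-4 + Y*(Y*(-2))) = -6 + (-4 + Y*(-2*Y)) = -6 + (-4 - 2*Y²) = -10 - 2*Y²)
1/(E(-709) + 387638) = 1/((-10 - 2*(-709)²) + 387638) = 1/((-10 - 2*502681) + 387638) = 1/((-10 - 1005362) + 387638) = 1/(-1005372 + 387638) = 1/(-617734) = -1/617734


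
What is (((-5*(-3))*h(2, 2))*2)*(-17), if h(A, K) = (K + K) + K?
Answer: -3060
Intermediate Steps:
h(A, K) = 3*K (h(A, K) = 2*K + K = 3*K)
(((-5*(-3))*h(2, 2))*2)*(-17) = (((-5*(-3))*(3*2))*2)*(-17) = ((15*6)*2)*(-17) = (90*2)*(-17) = 180*(-17) = -3060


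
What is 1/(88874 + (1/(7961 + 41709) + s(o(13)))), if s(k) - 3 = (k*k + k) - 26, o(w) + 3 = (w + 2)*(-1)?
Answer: 49670/4428428191 ≈ 1.1216e-5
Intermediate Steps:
o(w) = -5 - w (o(w) = -3 + (w + 2)*(-1) = -3 + (2 + w)*(-1) = -3 + (-2 - w) = -5 - w)
s(k) = -23 + k + k**2 (s(k) = 3 + ((k*k + k) - 26) = 3 + ((k**2 + k) - 26) = 3 + ((k + k**2) - 26) = 3 + (-26 + k + k**2) = -23 + k + k**2)
1/(88874 + (1/(7961 + 41709) + s(o(13)))) = 1/(88874 + (1/(7961 + 41709) + (-23 + (-5 - 1*13) + (-5 - 1*13)**2))) = 1/(88874 + (1/49670 + (-23 + (-5 - 13) + (-5 - 13)**2))) = 1/(88874 + (1/49670 + (-23 - 18 + (-18)**2))) = 1/(88874 + (1/49670 + (-23 - 18 + 324))) = 1/(88874 + (1/49670 + 283)) = 1/(88874 + 14056611/49670) = 1/(4428428191/49670) = 49670/4428428191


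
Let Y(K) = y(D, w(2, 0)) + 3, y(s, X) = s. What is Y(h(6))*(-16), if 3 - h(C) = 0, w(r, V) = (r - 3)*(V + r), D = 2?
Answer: -80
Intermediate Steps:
w(r, V) = (-3 + r)*(V + r)
h(C) = 3 (h(C) = 3 - 1*0 = 3 + 0 = 3)
Y(K) = 5 (Y(K) = 2 + 3 = 5)
Y(h(6))*(-16) = 5*(-16) = -80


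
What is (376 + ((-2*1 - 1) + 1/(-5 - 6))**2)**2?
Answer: 2176409104/14641 ≈ 1.4865e+5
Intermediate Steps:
(376 + ((-2*1 - 1) + 1/(-5 - 6))**2)**2 = (376 + ((-2 - 1) + 1/(-11))**2)**2 = (376 + (-3 - 1/11)**2)**2 = (376 + (-34/11)**2)**2 = (376 + 1156/121)**2 = (46652/121)**2 = 2176409104/14641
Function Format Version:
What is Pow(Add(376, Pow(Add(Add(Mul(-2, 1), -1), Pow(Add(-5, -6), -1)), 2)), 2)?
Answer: Rational(2176409104, 14641) ≈ 1.4865e+5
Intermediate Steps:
Pow(Add(376, Pow(Add(Add(Mul(-2, 1), -1), Pow(Add(-5, -6), -1)), 2)), 2) = Pow(Add(376, Pow(Add(Add(-2, -1), Pow(-11, -1)), 2)), 2) = Pow(Add(376, Pow(Add(-3, Rational(-1, 11)), 2)), 2) = Pow(Add(376, Pow(Rational(-34, 11), 2)), 2) = Pow(Add(376, Rational(1156, 121)), 2) = Pow(Rational(46652, 121), 2) = Rational(2176409104, 14641)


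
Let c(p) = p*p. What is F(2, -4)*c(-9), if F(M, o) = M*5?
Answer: 810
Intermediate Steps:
F(M, o) = 5*M
c(p) = p²
F(2, -4)*c(-9) = (5*2)*(-9)² = 10*81 = 810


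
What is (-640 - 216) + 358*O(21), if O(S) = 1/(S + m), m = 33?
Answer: -22933/27 ≈ -849.37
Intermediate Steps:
O(S) = 1/(33 + S) (O(S) = 1/(S + 33) = 1/(33 + S))
(-640 - 216) + 358*O(21) = (-640 - 216) + 358/(33 + 21) = -856 + 358/54 = -856 + 358*(1/54) = -856 + 179/27 = -22933/27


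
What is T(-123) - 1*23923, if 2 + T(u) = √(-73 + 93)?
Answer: -23925 + 2*√5 ≈ -23921.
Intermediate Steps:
T(u) = -2 + 2*√5 (T(u) = -2 + √(-73 + 93) = -2 + √20 = -2 + 2*√5)
T(-123) - 1*23923 = (-2 + 2*√5) - 1*23923 = (-2 + 2*√5) - 23923 = -23925 + 2*√5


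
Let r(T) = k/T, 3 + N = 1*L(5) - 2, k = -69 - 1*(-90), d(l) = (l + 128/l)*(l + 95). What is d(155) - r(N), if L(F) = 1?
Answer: 4831251/124 ≈ 38962.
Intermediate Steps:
d(l) = (95 + l)*(l + 128/l) (d(l) = (l + 128/l)*(95 + l) = (95 + l)*(l + 128/l))
k = 21 (k = -69 + 90 = 21)
N = -4 (N = -3 + (1*1 - 2) = -3 + (1 - 2) = -3 - 1 = -4)
r(T) = 21/T
d(155) - r(N) = (128 + 155² + 95*155 + 12160/155) - 21/(-4) = (128 + 24025 + 14725 + 12160*(1/155)) - 21*(-1)/4 = (128 + 24025 + 14725 + 2432/31) - 1*(-21/4) = 1207650/31 + 21/4 = 4831251/124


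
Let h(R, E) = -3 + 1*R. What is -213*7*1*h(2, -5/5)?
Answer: 1491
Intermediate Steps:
h(R, E) = -3 + R
-213*7*1*h(2, -5/5) = -213*7*1*(-3 + 2) = -1491*(-1) = -213*(-7) = 1491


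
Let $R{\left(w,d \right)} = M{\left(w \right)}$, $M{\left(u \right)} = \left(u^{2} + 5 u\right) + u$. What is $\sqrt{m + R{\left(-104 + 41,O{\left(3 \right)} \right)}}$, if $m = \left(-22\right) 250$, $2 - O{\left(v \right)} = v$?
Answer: $i \sqrt{1909} \approx 43.692 i$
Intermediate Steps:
$O{\left(v \right)} = 2 - v$
$M{\left(u \right)} = u^{2} + 6 u$
$m = -5500$
$R{\left(w,d \right)} = w \left(6 + w\right)$
$\sqrt{m + R{\left(-104 + 41,O{\left(3 \right)} \right)}} = \sqrt{-5500 + \left(-104 + 41\right) \left(6 + \left(-104 + 41\right)\right)} = \sqrt{-5500 - 63 \left(6 - 63\right)} = \sqrt{-5500 - -3591} = \sqrt{-5500 + 3591} = \sqrt{-1909} = i \sqrt{1909}$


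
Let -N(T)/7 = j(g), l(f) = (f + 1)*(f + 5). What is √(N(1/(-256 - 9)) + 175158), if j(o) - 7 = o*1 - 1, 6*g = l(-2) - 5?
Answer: 8*√24627/3 ≈ 418.48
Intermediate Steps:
l(f) = (1 + f)*(5 + f)
g = -4/3 (g = ((5 + (-2)² + 6*(-2)) - 5)/6 = ((5 + 4 - 12) - 5)/6 = (-3 - 5)/6 = (⅙)*(-8) = -4/3 ≈ -1.3333)
j(o) = 6 + o (j(o) = 7 + (o*1 - 1) = 7 + (o - 1) = 7 + (-1 + o) = 6 + o)
N(T) = -98/3 (N(T) = -7*(6 - 4/3) = -7*14/3 = -98/3)
√(N(1/(-256 - 9)) + 175158) = √(-98/3 + 175158) = √(525376/3) = 8*√24627/3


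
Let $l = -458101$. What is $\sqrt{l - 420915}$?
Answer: $2 i \sqrt{219754} \approx 937.56 i$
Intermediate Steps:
$\sqrt{l - 420915} = \sqrt{-458101 - 420915} = \sqrt{-879016} = 2 i \sqrt{219754}$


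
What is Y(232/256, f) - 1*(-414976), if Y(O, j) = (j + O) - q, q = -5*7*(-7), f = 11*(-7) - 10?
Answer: 13268637/32 ≈ 4.1465e+5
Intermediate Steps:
f = -87 (f = -77 - 10 = -87)
q = 245 (q = -35*(-7) = 245)
Y(O, j) = -245 + O + j (Y(O, j) = (j + O) - 1*245 = (O + j) - 245 = -245 + O + j)
Y(232/256, f) - 1*(-414976) = (-245 + 232/256 - 87) - 1*(-414976) = (-245 + 232*(1/256) - 87) + 414976 = (-245 + 29/32 - 87) + 414976 = -10595/32 + 414976 = 13268637/32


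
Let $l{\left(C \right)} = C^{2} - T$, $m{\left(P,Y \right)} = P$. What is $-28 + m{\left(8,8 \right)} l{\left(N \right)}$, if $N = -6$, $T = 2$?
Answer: $244$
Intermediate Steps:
$l{\left(C \right)} = -2 + C^{2}$ ($l{\left(C \right)} = C^{2} - 2 = -2 + C^{2}$)
$-28 + m{\left(8,8 \right)} l{\left(N \right)} = -28 + 8 \left(-2 + \left(-6\right)^{2}\right) = -28 + 8 \left(-2 + 36\right) = -28 + 8 \cdot 34 = -28 + 272 = 244$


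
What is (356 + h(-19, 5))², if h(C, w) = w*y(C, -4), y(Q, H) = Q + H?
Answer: 58081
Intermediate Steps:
y(Q, H) = H + Q
h(C, w) = w*(-4 + C)
(356 + h(-19, 5))² = (356 + 5*(-4 - 19))² = (356 + 5*(-23))² = (356 - 115)² = 241² = 58081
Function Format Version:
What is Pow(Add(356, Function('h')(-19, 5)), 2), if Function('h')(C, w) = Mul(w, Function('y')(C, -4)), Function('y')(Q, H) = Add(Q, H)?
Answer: 58081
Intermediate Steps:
Function('y')(Q, H) = Add(H, Q)
Function('h')(C, w) = Mul(w, Add(-4, C))
Pow(Add(356, Function('h')(-19, 5)), 2) = Pow(Add(356, Mul(5, Add(-4, -19))), 2) = Pow(Add(356, Mul(5, -23)), 2) = Pow(Add(356, -115), 2) = Pow(241, 2) = 58081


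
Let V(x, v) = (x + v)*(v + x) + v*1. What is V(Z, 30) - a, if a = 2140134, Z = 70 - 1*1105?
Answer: -1130079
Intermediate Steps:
Z = -1035 (Z = 70 - 1105 = -1035)
V(x, v) = v + (v + x)² (V(x, v) = (v + x)*(v + x) + v = (v + x)² + v = v + (v + x)²)
V(Z, 30) - a = (30 + (30 - 1035)²) - 1*2140134 = (30 + (-1005)²) - 2140134 = (30 + 1010025) - 2140134 = 1010055 - 2140134 = -1130079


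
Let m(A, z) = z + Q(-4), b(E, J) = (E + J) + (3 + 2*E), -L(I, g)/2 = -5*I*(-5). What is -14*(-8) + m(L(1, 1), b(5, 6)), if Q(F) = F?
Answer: 132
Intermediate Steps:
L(I, g) = -50*I (L(I, g) = -2*(-5*I)*(-5) = -50*I)
b(E, J) = 3 + J + 3*E
m(A, z) = -4 + z (m(A, z) = z - 4 = -4 + z)
-14*(-8) + m(L(1, 1), b(5, 6)) = -14*(-8) + (-4 + (3 + 6 + 3*5)) = 112 + (-4 + (3 + 6 + 15)) = 112 + (-4 + 24) = 112 + 20 = 132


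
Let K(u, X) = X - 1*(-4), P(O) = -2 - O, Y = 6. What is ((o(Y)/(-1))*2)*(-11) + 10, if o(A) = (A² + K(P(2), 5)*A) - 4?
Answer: 1902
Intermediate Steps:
K(u, X) = 4 + X (K(u, X) = X + 4 = 4 + X)
o(A) = -4 + A² + 9*A (o(A) = (A² + (4 + 5)*A) - 4 = (A² + 9*A) - 4 = -4 + A² + 9*A)
((o(Y)/(-1))*2)*(-11) + 10 = (((-4 + 6² + 9*6)/(-1))*2)*(-11) + 10 = (((-4 + 36 + 54)*(-1))*2)*(-11) + 10 = ((86*(-1))*2)*(-11) + 10 = -86*2*(-11) + 10 = -172*(-11) + 10 = 1892 + 10 = 1902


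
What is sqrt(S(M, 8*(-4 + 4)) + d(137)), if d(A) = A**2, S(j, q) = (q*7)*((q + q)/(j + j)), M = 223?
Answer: 137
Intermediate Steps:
S(j, q) = 7*q**2/j (S(j, q) = (7*q)*((2*q)/((2*j))) = (7*q)*((2*q)*(1/(2*j))) = (7*q)*(q/j) = 7*q**2/j)
sqrt(S(M, 8*(-4 + 4)) + d(137)) = sqrt(7*(8*(-4 + 4))**2/223 + 137**2) = sqrt(7*(1/223)*(8*0)**2 + 18769) = sqrt(7*(1/223)*0**2 + 18769) = sqrt(7*(1/223)*0 + 18769) = sqrt(0 + 18769) = sqrt(18769) = 137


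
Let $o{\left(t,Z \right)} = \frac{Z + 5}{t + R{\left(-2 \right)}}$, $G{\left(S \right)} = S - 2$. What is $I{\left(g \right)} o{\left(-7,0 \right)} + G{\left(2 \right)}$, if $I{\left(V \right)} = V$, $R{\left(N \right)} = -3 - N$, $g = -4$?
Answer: $\frac{5}{2} \approx 2.5$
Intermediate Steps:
$G{\left(S \right)} = -2 + S$
$o{\left(t,Z \right)} = \frac{5 + Z}{-1 + t}$ ($o{\left(t,Z \right)} = \frac{Z + 5}{t - 1} = \frac{5 + Z}{t + \left(-3 + 2\right)} = \frac{5 + Z}{t - 1} = \frac{5 + Z}{-1 + t}$)
$I{\left(g \right)} o{\left(-7,0 \right)} + G{\left(2 \right)} = - 4 \frac{5 + 0}{-1 - 7} + \left(-2 + 2\right) = - 4 \frac{1}{-8} \cdot 5 + 0 = - 4 \left(\left(- \frac{1}{8}\right) 5\right) + 0 = \left(-4\right) \left(- \frac{5}{8}\right) + 0 = \frac{5}{2} + 0 = \frac{5}{2}$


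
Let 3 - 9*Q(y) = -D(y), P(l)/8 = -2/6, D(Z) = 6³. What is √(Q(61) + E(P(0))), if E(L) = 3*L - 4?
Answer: √111/3 ≈ 3.5119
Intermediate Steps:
D(Z) = 216
P(l) = -8/3 (P(l) = 8*(-2/6) = 8*(-2*⅙) = 8*(-⅓) = -8/3)
Q(y) = 73/3 (Q(y) = ⅓ - (-1)*216/9 = ⅓ - ⅑*(-216) = ⅓ + 24 = 73/3)
E(L) = -4 + 3*L
√(Q(61) + E(P(0))) = √(73/3 + (-4 + 3*(-8/3))) = √(73/3 + (-4 - 8)) = √(73/3 - 12) = √(37/3) = √111/3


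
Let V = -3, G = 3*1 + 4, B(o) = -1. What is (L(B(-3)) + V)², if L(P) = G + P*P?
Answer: 25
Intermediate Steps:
G = 7 (G = 3 + 4 = 7)
L(P) = 7 + P² (L(P) = 7 + P*P = 7 + P²)
(L(B(-3)) + V)² = ((7 + (-1)²) - 3)² = ((7 + 1) - 3)² = (8 - 3)² = 5² = 25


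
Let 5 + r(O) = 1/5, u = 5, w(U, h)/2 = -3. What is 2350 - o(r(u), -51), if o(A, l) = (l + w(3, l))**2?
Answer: -899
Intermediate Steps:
w(U, h) = -6 (w(U, h) = 2*(-3) = -6)
r(O) = -24/5 (r(O) = -5 + 1/5 = -24/5)
o(A, l) = (-6 + l)**2 (o(A, l) = (l - 6)**2 = (-6 + l)**2)
2350 - o(r(u), -51) = 2350 - (-6 - 51)**2 = 2350 - 1*(-57)**2 = 2350 - 1*3249 = 2350 - 3249 = -899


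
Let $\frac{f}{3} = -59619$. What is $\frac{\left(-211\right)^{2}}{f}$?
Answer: $- \frac{44521}{178857} \approx -0.24892$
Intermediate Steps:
$f = -178857$ ($f = 3 \left(-59619\right) = -178857$)
$\frac{\left(-211\right)^{2}}{f} = \frac{\left(-211\right)^{2}}{-178857} = 44521 \left(- \frac{1}{178857}\right) = - \frac{44521}{178857}$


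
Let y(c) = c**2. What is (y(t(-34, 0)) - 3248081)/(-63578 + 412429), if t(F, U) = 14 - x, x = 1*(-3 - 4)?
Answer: -3247640/348851 ≈ -9.3095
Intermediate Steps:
x = -7 (x = 1*(-7) = -7)
t(F, U) = 21 (t(F, U) = 14 - 1*(-7) = 14 + 7 = 21)
(y(t(-34, 0)) - 3248081)/(-63578 + 412429) = (21**2 - 3248081)/(-63578 + 412429) = (441 - 3248081)/348851 = -3247640*1/348851 = -3247640/348851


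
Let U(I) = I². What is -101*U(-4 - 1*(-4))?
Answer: 0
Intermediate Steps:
-101*U(-4 - 1*(-4)) = -101*(-4 - 1*(-4))² = -101*(-4 + 4)² = -101*0² = -101*0 = 0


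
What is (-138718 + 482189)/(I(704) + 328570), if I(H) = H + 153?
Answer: 343471/329427 ≈ 1.0426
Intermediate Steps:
I(H) = 153 + H
(-138718 + 482189)/(I(704) + 328570) = (-138718 + 482189)/((153 + 704) + 328570) = 343471/(857 + 328570) = 343471/329427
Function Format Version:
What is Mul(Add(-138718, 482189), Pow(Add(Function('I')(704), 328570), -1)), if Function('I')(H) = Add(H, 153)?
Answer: Rational(343471, 329427) ≈ 1.0426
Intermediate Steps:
Function('I')(H) = Add(153, H)
Mul(Add(-138718, 482189), Pow(Add(Function('I')(704), 328570), -1)) = Mul(Add(-138718, 482189), Pow(Add(Add(153, 704), 328570), -1)) = Mul(343471, Pow(Add(857, 328570), -1)) = Mul(343471, Pow(329427, -1)) = Mul(343471, Rational(1, 329427)) = Rational(343471, 329427)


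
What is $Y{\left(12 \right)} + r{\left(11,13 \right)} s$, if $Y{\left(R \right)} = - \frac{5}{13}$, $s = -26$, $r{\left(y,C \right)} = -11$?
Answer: $\frac{3713}{13} \approx 285.62$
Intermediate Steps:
$Y{\left(R \right)} = - \frac{5}{13}$ ($Y{\left(R \right)} = \left(-5\right) \frac{1}{13} = - \frac{5}{13}$)
$Y{\left(12 \right)} + r{\left(11,13 \right)} s = - \frac{5}{13} - -286 = - \frac{5}{13} + 286 = \frac{3713}{13}$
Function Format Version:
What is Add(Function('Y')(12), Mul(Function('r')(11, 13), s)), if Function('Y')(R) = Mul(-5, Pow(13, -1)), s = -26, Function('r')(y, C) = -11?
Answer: Rational(3713, 13) ≈ 285.62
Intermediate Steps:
Function('Y')(R) = Rational(-5, 13) (Function('Y')(R) = Mul(-5, Rational(1, 13)) = Rational(-5, 13))
Add(Function('Y')(12), Mul(Function('r')(11, 13), s)) = Add(Rational(-5, 13), Mul(-11, -26)) = Add(Rational(-5, 13), 286) = Rational(3713, 13)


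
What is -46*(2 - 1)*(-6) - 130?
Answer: 146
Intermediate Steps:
-46*(2 - 1)*(-6) - 130 = -46*(-6) - 130 = 276 - 130 = 146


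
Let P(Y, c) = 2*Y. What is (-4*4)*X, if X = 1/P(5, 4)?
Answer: -8/5 ≈ -1.6000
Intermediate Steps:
X = 1/10 (X = 1/(2*5) = 1/10 ≈ 0.10000)
(-4*4)*X = -4*4*(1/10) = -16*1/10 = -8/5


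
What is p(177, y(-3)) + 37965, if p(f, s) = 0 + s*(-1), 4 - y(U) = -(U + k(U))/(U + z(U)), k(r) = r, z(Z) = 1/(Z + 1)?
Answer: 265715/7 ≈ 37959.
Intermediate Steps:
z(Z) = 1/(1 + Z)
y(U) = 4 + 2*U/(U + 1/(1 + U)) (y(U) = 4 - (-1)*(U + U)/(U + 1/(1 + U)) = 4 - (-1)*(2*U)/(U + 1/(1 + U)) = 4 - (-1)*2*U/(U + 1/(1 + U)) = 4 - (-2)*U/(U + 1/(1 + U)) = 4 + 2*U/(U + 1/(1 + U)))
p(f, s) = -s (p(f, s) = 0 - s = -s)
p(177, y(-3)) + 37965 = -2*(2 + 3*(-3)*(1 - 3))/(1 - 3*(1 - 3)) + 37965 = -2*(2 + 3*(-3)*(-2))/(1 - 3*(-2)) + 37965 = -2*(2 + 18)/(1 + 6) + 37965 = -2*20/7 + 37965 = -1*40/7 + 37965 = -40/7 + 37965 = 265715/7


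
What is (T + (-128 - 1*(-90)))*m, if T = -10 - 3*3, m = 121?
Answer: -6897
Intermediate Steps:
T = -19 (T = -10 - 9 = -19)
(T + (-128 - 1*(-90)))*m = (-19 + (-128 - 1*(-90)))*121 = (-19 + (-128 + 90))*121 = (-19 - 38)*121 = -57*121 = -6897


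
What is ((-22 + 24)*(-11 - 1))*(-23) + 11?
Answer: 563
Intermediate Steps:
((-22 + 24)*(-11 - 1))*(-23) + 11 = (2*(-12))*(-23) + 11 = -24*(-23) + 11 = 552 + 11 = 563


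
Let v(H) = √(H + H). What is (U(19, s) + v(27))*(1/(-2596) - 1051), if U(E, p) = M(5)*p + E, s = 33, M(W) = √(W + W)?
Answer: -51839543/2596 - 8185191*√10/236 - 8185191*√6/2596 ≈ -1.3737e+5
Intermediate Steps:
M(W) = √2*√W (M(W) = √(2*W) = √2*√W)
v(H) = √2*√H (v(H) = √(2*H) = √2*√H)
U(E, p) = E + p*√10 (U(E, p) = (√2*√5)*p + E = √10*p + E = p*√10 + E = E + p*√10)
(U(19, s) + v(27))*(1/(-2596) - 1051) = ((19 + 33*√10) + √2*√27)*(1/(-2596) - 1051) = ((19 + 33*√10) + √2*(3*√3))*(-1/2596 - 1051) = ((19 + 33*√10) + 3*√6)*(-2728397/2596) = (19 + 3*√6 + 33*√10)*(-2728397/2596) = -51839543/2596 - 8185191*√10/236 - 8185191*√6/2596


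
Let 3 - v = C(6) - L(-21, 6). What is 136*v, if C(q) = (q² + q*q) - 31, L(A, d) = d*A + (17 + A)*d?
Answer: -25568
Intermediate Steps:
L(A, d) = A*d + d*(17 + A)
C(q) = -31 + 2*q² (C(q) = (q² + q²) - 31 = 2*q² - 31 = -31 + 2*q²)
v = -188 (v = 3 - ((-31 + 2*6²) - 6*(17 + 2*(-21))) = 3 - ((-31 + 2*36) - 6*(17 - 42)) = 3 - ((-31 + 72) - 6*(-25)) = 3 - (41 - 1*(-150)) = 3 - (41 + 150) = 3 - 1*191 = 3 - 191 = -188)
136*v = 136*(-188) = -25568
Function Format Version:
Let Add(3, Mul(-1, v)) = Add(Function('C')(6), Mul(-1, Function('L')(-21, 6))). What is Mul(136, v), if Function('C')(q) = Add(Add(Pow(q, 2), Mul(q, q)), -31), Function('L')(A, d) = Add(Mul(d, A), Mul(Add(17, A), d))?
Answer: -25568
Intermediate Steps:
Function('L')(A, d) = Add(Mul(A, d), Mul(d, Add(17, A)))
Function('C')(q) = Add(-31, Mul(2, Pow(q, 2))) (Function('C')(q) = Add(Add(Pow(q, 2), Pow(q, 2)), -31) = Add(Mul(2, Pow(q, 2)), -31) = Add(-31, Mul(2, Pow(q, 2))))
v = -188 (v = Add(3, Mul(-1, Add(Add(-31, Mul(2, Pow(6, 2))), Mul(-1, Mul(6, Add(17, Mul(2, -21))))))) = Add(3, Mul(-1, Add(Add(-31, Mul(2, 36)), Mul(-1, Mul(6, Add(17, -42)))))) = Add(3, Mul(-1, Add(Add(-31, 72), Mul(-1, Mul(6, -25))))) = Add(3, Mul(-1, Add(41, Mul(-1, -150)))) = Add(3, Mul(-1, Add(41, 150))) = Add(3, Mul(-1, 191)) = Add(3, -191) = -188)
Mul(136, v) = Mul(136, -188) = -25568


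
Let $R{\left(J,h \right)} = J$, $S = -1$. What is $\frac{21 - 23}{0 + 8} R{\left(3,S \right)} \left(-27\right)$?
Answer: $\frac{81}{4} \approx 20.25$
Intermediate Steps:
$\frac{21 - 23}{0 + 8} R{\left(3,S \right)} \left(-27\right) = \frac{21 - 23}{0 + 8} \cdot 3 \left(-27\right) = - \frac{2}{8} \cdot 3 \left(-27\right) = \left(-2\right) \frac{1}{8} \cdot 3 \left(-27\right) = \left(- \frac{1}{4}\right) 3 \left(-27\right) = \left(- \frac{3}{4}\right) \left(-27\right) = \frac{81}{4}$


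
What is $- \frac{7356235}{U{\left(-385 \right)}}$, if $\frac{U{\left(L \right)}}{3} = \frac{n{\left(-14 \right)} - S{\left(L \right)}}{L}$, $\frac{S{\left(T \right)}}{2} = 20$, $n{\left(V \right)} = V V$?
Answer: $\frac{2832150475}{468} \approx 6.0516 \cdot 10^{6}$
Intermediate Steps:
$n{\left(V \right)} = V^{2}$
$S{\left(T \right)} = 40$ ($S{\left(T \right)} = 2 \cdot 20 = 40$)
$U{\left(L \right)} = \frac{468}{L}$ ($U{\left(L \right)} = 3 \frac{\left(-14\right)^{2} - 40}{L} = 3 \frac{196 - 40}{L} = 3 \frac{156}{L} = \frac{468}{L}$)
$- \frac{7356235}{U{\left(-385 \right)}} = - \frac{7356235}{468 \frac{1}{-385}} = - \frac{7356235}{468 \left(- \frac{1}{385}\right)} = - \frac{7356235}{- \frac{468}{385}} = \left(-7356235\right) \left(- \frac{385}{468}\right) = \frac{2832150475}{468}$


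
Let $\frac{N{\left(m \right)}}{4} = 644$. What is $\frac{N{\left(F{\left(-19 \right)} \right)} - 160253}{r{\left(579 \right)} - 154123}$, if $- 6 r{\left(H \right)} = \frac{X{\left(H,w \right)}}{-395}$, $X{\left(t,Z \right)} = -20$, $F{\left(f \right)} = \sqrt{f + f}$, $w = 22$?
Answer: $\frac{221121}{216137} \approx 1.0231$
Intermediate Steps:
$F{\left(f \right)} = \sqrt{2} \sqrt{f}$ ($F{\left(f \right)} = \sqrt{2 f} = \sqrt{2} \sqrt{f}$)
$N{\left(m \right)} = 2576$ ($N{\left(m \right)} = 4 \cdot 644 = 2576$)
$r{\left(H \right)} = - \frac{2}{237}$ ($r{\left(H \right)} = - \frac{\left(-20\right) \frac{1}{-395}}{6} = - \frac{\left(-20\right) \left(- \frac{1}{395}\right)}{6} = \left(- \frac{1}{6}\right) \frac{4}{79} = - \frac{2}{237}$)
$\frac{N{\left(F{\left(-19 \right)} \right)} - 160253}{r{\left(579 \right)} - 154123} = \frac{2576 - 160253}{- \frac{2}{237} - 154123} = - \frac{157677}{- \frac{36527153}{237}} = \left(-157677\right) \left(- \frac{237}{36527153}\right) = \frac{221121}{216137}$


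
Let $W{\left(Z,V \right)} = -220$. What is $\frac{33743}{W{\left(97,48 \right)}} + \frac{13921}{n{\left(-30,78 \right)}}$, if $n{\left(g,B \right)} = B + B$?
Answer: $- \frac{275161}{4290} \approx -64.14$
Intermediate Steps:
$n{\left(g,B \right)} = 2 B$
$\frac{33743}{W{\left(97,48 \right)}} + \frac{13921}{n{\left(-30,78 \right)}} = \frac{33743}{-220} + \frac{13921}{2 \cdot 78} = 33743 \left(- \frac{1}{220}\right) + \frac{13921}{156} = - \frac{33743}{220} + 13921 \cdot \frac{1}{156} = - \frac{33743}{220} + \frac{13921}{156} = - \frac{275161}{4290}$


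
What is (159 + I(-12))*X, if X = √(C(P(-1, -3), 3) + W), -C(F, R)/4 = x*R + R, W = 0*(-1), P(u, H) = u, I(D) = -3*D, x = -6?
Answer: 390*√15 ≈ 1510.5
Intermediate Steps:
W = 0
C(F, R) = 20*R (C(F, R) = -4*(-6*R + R) = -(-20)*R = 20*R)
X = 2*√15 (X = √(20*3 + 0) = √(60 + 0) = √60 = 2*√15 ≈ 7.7460)
(159 + I(-12))*X = (159 - 3*(-12))*(2*√15) = (159 + 36)*(2*√15) = 195*(2*√15) = 390*√15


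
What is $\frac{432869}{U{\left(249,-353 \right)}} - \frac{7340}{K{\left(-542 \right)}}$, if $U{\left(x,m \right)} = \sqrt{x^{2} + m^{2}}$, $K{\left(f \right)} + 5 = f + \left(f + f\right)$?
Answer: $\frac{7340}{1631} + \frac{432869 \sqrt{186610}}{186610} \approx 1006.5$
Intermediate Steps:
$K{\left(f \right)} = -5 + 3 f$ ($K{\left(f \right)} = -5 + \left(f + \left(f + f\right)\right) = -5 + \left(f + 2 f\right) = -5 + 3 f$)
$U{\left(x,m \right)} = \sqrt{m^{2} + x^{2}}$
$\frac{432869}{U{\left(249,-353 \right)}} - \frac{7340}{K{\left(-542 \right)}} = \frac{432869}{\sqrt{\left(-353\right)^{2} + 249^{2}}} - \frac{7340}{-5 + 3 \left(-542\right)} = \frac{432869}{\sqrt{124609 + 62001}} - \frac{7340}{-5 - 1626} = \frac{432869}{\sqrt{186610}} - \frac{7340}{-1631} = 432869 \frac{\sqrt{186610}}{186610} - - \frac{7340}{1631} = \frac{432869 \sqrt{186610}}{186610} + \frac{7340}{1631} = \frac{7340}{1631} + \frac{432869 \sqrt{186610}}{186610}$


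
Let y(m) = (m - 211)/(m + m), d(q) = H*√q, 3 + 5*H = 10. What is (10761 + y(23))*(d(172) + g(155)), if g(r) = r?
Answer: 38348395/23 + 3463726*√43/115 ≈ 1.8648e+6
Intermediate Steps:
H = 7/5 (H = -⅗ + (⅕)*10 = -⅗ + 2 = 7/5 ≈ 1.4000)
d(q) = 7*√q/5
y(m) = (-211 + m)/(2*m) (y(m) = (-211 + m)/((2*m)) = (-211 + m)*(1/(2*m)) = (-211 + m)/(2*m))
(10761 + y(23))*(d(172) + g(155)) = (10761 + (½)*(-211 + 23)/23)*(7*√172/5 + 155) = (10761 + (½)*(1/23)*(-188))*(7*(2*√43)/5 + 155) = (10761 - 94/23)*(14*√43/5 + 155) = 247409*(155 + 14*√43/5)/23 = 38348395/23 + 3463726*√43/115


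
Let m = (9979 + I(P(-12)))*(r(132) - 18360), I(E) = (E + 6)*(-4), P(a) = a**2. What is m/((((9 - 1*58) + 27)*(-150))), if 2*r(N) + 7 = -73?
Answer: -1725736/33 ≈ -52295.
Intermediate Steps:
r(N) = -40 (r(N) = -7/2 + (1/2)*(-73) = -7/2 - 73/2 = -40)
I(E) = -24 - 4*E (I(E) = (6 + E)*(-4) = -24 - 4*E)
m = -172573600 (m = (9979 + (-24 - 4*(-12)**2))*(-40 - 18360) = (9979 + (-24 - 4*144))*(-18400) = (9979 + (-24 - 576))*(-18400) = (9979 - 600)*(-18400) = 9379*(-18400) = -172573600)
m/((((9 - 1*58) + 27)*(-150))) = -172573600*(-1/(150*((9 - 1*58) + 27))) = -172573600*(-1/(150*((9 - 58) + 27))) = -172573600*(-1/(150*(-49 + 27))) = -172573600/((-22*(-150))) = -172573600/3300 = -172573600*1/3300 = -1725736/33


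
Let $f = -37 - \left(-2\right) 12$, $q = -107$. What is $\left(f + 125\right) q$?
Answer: $-11984$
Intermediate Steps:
$f = -13$ ($f = -37 - -24 = -37 + 24 = -13$)
$\left(f + 125\right) q = \left(-13 + 125\right) \left(-107\right) = 112 \left(-107\right) = -11984$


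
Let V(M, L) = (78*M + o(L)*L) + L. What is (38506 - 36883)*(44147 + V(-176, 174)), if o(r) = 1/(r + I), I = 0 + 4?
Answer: 4419208272/89 ≈ 4.9654e+7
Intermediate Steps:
I = 4
o(r) = 1/(4 + r) (o(r) = 1/(r + 4) = 1/(4 + r))
V(M, L) = L + 78*M + L/(4 + L) (V(M, L) = (78*M + L/(4 + L)) + L = L + 78*M + L/(4 + L))
(38506 - 36883)*(44147 + V(-176, 174)) = (38506 - 36883)*(44147 + (174 + (4 + 174)*(174 + 78*(-176)))/(4 + 174)) = 1623*(44147 + (174 + 178*(174 - 13728))/178) = 1623*(44147 + (174 + 178*(-13554))/178) = 1623*(44147 + (174 - 2412612)/178) = 1623*(44147 + (1/178)*(-2412438)) = 1623*(44147 - 1206219/89) = 1623*(2722864/89) = 4419208272/89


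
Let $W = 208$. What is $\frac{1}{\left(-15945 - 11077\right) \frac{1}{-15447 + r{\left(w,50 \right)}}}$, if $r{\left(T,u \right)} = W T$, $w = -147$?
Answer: $\frac{46023}{27022} \approx 1.7032$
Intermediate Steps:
$r{\left(T,u \right)} = 208 T$
$\frac{1}{\left(-15945 - 11077\right) \frac{1}{-15447 + r{\left(w,50 \right)}}} = \frac{1}{\left(-15945 - 11077\right) \frac{1}{-15447 + 208 \left(-147\right)}} = \frac{1}{\left(-27022\right) \frac{1}{-15447 - 30576}} = \frac{1}{\left(-27022\right) \frac{1}{-46023}} = \frac{1}{\left(-27022\right) \left(- \frac{1}{46023}\right)} = \frac{1}{\frac{27022}{46023}} = \frac{46023}{27022}$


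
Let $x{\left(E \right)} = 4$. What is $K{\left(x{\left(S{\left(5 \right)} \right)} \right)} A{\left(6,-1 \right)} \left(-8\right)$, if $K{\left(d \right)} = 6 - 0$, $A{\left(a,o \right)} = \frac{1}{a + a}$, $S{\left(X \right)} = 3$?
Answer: $-4$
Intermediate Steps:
$A{\left(a,o \right)} = \frac{1}{2 a}$
$K{\left(d \right)} = 6$ ($K{\left(d \right)} = 6 + 0 = 6$)
$K{\left(x{\left(S{\left(5 \right)} \right)} \right)} A{\left(6,-1 \right)} \left(-8\right) = 6 \frac{1}{2 \cdot 6} \left(-8\right) = 6 \cdot \frac{1}{2} \cdot \frac{1}{6} \left(-8\right) = 6 \cdot \frac{1}{12} \left(-8\right) = \frac{1}{2} \left(-8\right) = -4$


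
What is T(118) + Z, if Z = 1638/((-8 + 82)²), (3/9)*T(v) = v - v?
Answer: 819/2738 ≈ 0.29912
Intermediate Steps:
T(v) = 0 (T(v) = 3*(v - v) = 3*0 = 0)
Z = 819/2738 (Z = 1638/(74²) = 1638/5476 = 1638*(1/5476) = 819/2738 ≈ 0.29912)
T(118) + Z = 0 + 819/2738 = 819/2738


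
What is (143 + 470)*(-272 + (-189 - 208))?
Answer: -410097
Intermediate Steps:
(143 + 470)*(-272 + (-189 - 208)) = 613*(-272 - 397) = 613*(-669) = -410097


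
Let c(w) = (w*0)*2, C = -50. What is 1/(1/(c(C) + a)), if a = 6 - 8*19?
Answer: -146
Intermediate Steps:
c(w) = 0 (c(w) = 0*2 = 0)
a = -146 (a = 6 - 152 = -146)
1/(1/(c(C) + a)) = 1/(1/(0 - 146)) = 1/(1/(-146)) = 1/(-1/146) = -146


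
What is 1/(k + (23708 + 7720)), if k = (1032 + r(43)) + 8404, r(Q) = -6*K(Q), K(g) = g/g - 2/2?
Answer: 1/40864 ≈ 2.4471e-5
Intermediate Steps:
K(g) = 0 (K(g) = 1 - 2*½ = 1 - 1 = 0)
r(Q) = 0 (r(Q) = -6*0 = 0)
k = 9436 (k = (1032 + 0) + 8404 = 1032 + 8404 = 9436)
1/(k + (23708 + 7720)) = 1/(9436 + (23708 + 7720)) = 1/(9436 + 31428) = 1/40864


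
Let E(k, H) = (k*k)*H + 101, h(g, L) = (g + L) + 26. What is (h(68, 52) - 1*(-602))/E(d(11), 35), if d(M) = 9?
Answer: 187/734 ≈ 0.25477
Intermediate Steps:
h(g, L) = 26 + L + g (h(g, L) = (L + g) + 26 = 26 + L + g)
E(k, H) = 101 + H*k² (E(k, H) = k²*H + 101 = H*k² + 101 = 101 + H*k²)
(h(68, 52) - 1*(-602))/E(d(11), 35) = ((26 + 52 + 68) - 1*(-602))/(101 + 35*9²) = (146 + 602)/(101 + 35*81) = 748/(101 + 2835) = 748/2936 = 748*(1/2936) = 187/734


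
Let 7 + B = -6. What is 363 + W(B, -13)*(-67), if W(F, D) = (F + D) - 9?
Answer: 2708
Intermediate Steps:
B = -13 (B = -7 - 6 = -13)
W(F, D) = -9 + D + F (W(F, D) = (D + F) - 9 = -9 + D + F)
363 + W(B, -13)*(-67) = 363 + (-9 - 13 - 13)*(-67) = 363 - 35*(-67) = 363 + 2345 = 2708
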